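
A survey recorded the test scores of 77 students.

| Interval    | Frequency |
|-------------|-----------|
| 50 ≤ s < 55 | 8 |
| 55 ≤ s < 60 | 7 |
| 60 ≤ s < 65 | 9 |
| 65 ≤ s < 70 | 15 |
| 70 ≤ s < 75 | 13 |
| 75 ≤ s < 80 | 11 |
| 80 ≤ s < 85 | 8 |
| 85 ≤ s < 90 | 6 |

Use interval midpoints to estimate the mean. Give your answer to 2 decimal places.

Midpoints: 52.5, 57.5, 62.5, 67.5, 72.5, 77.5, 82.5, 87.5
Σfm = 8×52.5 + 7×57.5 + 9×62.5 + 15×67.5 + 13×72.5 + 11×77.5 + 8×82.5 + 6×87.5 = 5377.5
n = Σf = 77
Mean = 5377.5 / 77 = 69.8377

69.84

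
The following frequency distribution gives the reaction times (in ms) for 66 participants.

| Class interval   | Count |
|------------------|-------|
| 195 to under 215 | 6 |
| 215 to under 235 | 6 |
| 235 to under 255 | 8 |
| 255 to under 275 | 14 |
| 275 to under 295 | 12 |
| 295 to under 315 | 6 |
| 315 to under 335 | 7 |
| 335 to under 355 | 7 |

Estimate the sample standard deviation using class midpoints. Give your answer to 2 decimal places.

Midpoints: 205, 225, 245, 265, 285, 305, 325, 345
n = 66, Σfm = 18190, mean = 275.6061
Σfm² = 5124650
Σf(m − x̄)² = Σfm² − (Σfm)²/n = 5124650 − 18190²/66 = 111375.7576
Sample variance = 111375.7576 / 65 = 1713.4732
Standard deviation = √1713.4732 = 41.3941

41.39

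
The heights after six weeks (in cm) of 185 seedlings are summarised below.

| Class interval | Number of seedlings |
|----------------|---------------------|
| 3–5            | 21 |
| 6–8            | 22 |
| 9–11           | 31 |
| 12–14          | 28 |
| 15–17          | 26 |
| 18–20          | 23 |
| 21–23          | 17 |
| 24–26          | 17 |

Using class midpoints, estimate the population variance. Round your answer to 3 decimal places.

Midpoints: 4, 7, 10, 13, 16, 19, 22, 25
n = 185, Σfm = 2564, mean = 13.8595
Σfm² = 43058
Σf(m − x̄)² = Σfm² − (Σfm)²/n = 43058 − 2564²/185 = 7522.3459
Population variance = 7522.3459 / 185 = 40.6613

40.661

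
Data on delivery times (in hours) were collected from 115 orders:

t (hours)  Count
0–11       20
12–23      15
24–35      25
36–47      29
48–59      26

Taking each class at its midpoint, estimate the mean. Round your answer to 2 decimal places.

Midpoints: 5.5, 17.5, 29.5, 41.5, 53.5
Σfm = 20×5.5 + 15×17.5 + 25×29.5 + 29×41.5 + 26×53.5 = 3704.5
n = Σf = 115
Mean = 3704.5 / 115 = 32.2130

32.21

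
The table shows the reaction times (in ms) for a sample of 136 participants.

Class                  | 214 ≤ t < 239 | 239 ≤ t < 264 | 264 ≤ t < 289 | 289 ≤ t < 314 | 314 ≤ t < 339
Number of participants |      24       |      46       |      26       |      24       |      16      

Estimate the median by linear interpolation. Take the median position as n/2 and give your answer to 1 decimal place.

262.9

Cumulative frequencies: 24, 70, 96, 120, 136
n = 136; position = n/2 = 68.
This falls in the class 239 ≤ t < 264: L = 239, F = 24, f = 46, h = 25.
Median ≈ 239 + ((68 − 24) / 46) × 25 = 262.9130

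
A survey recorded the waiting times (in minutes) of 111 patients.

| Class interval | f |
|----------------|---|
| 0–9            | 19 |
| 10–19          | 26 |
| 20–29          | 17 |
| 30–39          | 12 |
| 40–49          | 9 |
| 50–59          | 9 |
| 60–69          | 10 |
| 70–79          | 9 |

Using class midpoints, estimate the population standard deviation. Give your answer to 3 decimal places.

22.485

Midpoints: 4.5, 14.5, 24.5, 34.5, 44.5, 54.5, 64.5, 74.5
n = 111, Σfm = 3499.5, mean = 31.5270
Σfm² = 166447.75
Σf(m − x̄)² = Σfm² − (Σfm)²/n = 166447.75 − 3499.5²/111 = 56118.9189
Population variance = 56118.9189 / 111 = 505.5758
Standard deviation = √505.5758 = 22.4850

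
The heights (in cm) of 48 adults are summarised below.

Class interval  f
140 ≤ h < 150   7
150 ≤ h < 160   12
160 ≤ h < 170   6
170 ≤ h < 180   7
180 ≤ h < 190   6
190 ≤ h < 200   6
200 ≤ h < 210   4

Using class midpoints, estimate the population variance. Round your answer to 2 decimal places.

Midpoints: 145, 155, 165, 175, 185, 195, 205
n = 48, Σfm = 8190, mean = 170.6250
Σfm² = 1414800
Σf(m − x̄)² = Σfm² − (Σfm)²/n = 1414800 − 8190²/48 = 17381.2500
Population variance = 17381.2500 / 48 = 362.1094

362.11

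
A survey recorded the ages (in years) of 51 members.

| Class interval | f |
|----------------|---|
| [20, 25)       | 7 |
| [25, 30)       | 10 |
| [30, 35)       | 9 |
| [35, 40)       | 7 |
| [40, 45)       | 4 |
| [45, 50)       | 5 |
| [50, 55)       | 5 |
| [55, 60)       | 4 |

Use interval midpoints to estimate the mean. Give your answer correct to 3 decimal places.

Midpoints: 22.5, 27.5, 32.5, 37.5, 42.5, 47.5, 52.5, 57.5
Σfm = 7×22.5 + 10×27.5 + 9×32.5 + 7×37.5 + 4×42.5 + 5×47.5 + 5×52.5 + 4×57.5 = 1887.5
n = Σf = 51
Mean = 1887.5 / 51 = 37.0098

37.010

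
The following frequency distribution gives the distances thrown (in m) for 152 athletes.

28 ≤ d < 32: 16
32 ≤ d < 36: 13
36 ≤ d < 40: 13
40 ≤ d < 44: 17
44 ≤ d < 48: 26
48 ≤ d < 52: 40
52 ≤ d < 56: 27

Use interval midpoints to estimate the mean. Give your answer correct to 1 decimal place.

44.6

Midpoints: 30, 34, 38, 42, 46, 50, 54
Σfm = 16×30 + 13×34 + 13×38 + 17×42 + 26×46 + 40×50 + 27×54 = 6784
n = Σf = 152
Mean = 6784 / 152 = 44.6316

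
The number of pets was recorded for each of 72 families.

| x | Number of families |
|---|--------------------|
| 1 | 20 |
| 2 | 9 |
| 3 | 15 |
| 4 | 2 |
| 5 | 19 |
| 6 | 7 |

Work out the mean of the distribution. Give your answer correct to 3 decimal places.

3.167

Values: 1, 2, 3, 4, 5, 6
Σfx = 20×1 + 9×2 + 15×3 + 2×4 + 19×5 + 7×6 = 228
n = Σf = 72
Mean = 228 / 72 = 3.1667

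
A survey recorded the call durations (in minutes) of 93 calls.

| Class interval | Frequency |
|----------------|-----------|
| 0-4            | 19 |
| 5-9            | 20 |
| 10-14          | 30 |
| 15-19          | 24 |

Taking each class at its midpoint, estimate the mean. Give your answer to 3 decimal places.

10.172

Midpoints: 2, 7, 12, 17
Σfm = 19×2 + 20×7 + 30×12 + 24×17 = 946
n = Σf = 93
Mean = 946 / 93 = 10.1720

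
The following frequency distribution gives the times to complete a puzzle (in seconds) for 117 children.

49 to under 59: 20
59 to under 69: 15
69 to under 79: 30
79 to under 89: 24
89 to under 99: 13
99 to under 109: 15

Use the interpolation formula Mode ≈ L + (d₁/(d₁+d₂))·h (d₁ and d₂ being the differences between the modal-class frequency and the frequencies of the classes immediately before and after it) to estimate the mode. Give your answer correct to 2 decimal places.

76.14

Modal class: 69 to under 79 (highest frequency 30).
d₁ = 30 − 15 = 15, d₂ = 30 − 24 = 6
Mode ≈ 69 + (15/(15+6)) × 10 = 69 + 7.1429 = 76.1429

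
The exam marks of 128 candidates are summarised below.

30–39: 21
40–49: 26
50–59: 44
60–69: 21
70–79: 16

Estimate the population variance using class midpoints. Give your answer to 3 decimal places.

150.970

Midpoints: 34.5, 44.5, 54.5, 64.5, 74.5
n = 128, Σfm = 6826, mean = 53.3281
Σfm² = 383342
Σf(m − x̄)² = Σfm² − (Σfm)²/n = 383342 − 6826²/128 = 19324.2188
Population variance = 19324.2188 / 128 = 150.9705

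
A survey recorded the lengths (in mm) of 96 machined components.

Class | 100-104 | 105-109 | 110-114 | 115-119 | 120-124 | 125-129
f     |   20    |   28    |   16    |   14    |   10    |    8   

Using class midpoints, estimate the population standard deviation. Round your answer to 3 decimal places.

Midpoints: 102, 107, 112, 117, 122, 127
n = 96, Σfm = 10702, mean = 111.4792
Σfm² = 1198874
Σf(m − x̄)² = Σfm² − (Σfm)²/n = 1198874 − 10702²/96 = 5823.9583
Population variance = 5823.9583 / 96 = 60.6662
Standard deviation = √60.6662 = 7.7889

7.789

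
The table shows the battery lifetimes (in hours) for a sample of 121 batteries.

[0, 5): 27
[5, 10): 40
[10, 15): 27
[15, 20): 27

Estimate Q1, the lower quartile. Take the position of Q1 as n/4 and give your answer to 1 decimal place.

Cumulative frequencies: 27, 67, 94, 121
n = 121; position = n/4 = 30.25.
This falls in the class [5, 10): L = 5, F = 27, f = 40, h = 5.
Lower quartile ≈ 5 + ((30.25 − 27) / 40) × 5 = 5.4062

5.4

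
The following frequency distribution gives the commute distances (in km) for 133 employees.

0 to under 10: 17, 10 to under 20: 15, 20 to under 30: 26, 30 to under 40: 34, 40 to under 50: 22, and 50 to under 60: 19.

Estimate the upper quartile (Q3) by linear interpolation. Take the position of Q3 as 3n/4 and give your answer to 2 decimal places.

Cumulative frequencies: 17, 32, 58, 92, 114, 133
n = 133; position = 3n/4 = 99.75.
This falls in the class 40 to under 50: L = 40, F = 92, f = 22, h = 10.
Upper quartile ≈ 40 + ((99.75 − 92) / 22) × 10 = 43.5227

43.52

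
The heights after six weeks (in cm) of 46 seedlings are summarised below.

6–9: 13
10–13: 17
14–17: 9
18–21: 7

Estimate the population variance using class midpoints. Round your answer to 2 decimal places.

Midpoints: 7.5, 11.5, 15.5, 19.5
n = 46, Σfm = 569, mean = 12.3696
Σfm² = 7803.5
Σf(m − x̄)² = Σfm² − (Σfm)²/n = 7803.5 − 569²/46 = 765.2174
Population variance = 765.2174 / 46 = 16.6352

16.64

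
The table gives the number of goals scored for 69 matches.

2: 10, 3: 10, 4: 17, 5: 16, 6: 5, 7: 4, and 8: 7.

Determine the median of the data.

4

Cumulative frequencies: 10, 20, 37, 53, 58, 62, 69
n = 69, so the median is the value in position (n+1)/2 = 35.
Position 35 falls at value 4.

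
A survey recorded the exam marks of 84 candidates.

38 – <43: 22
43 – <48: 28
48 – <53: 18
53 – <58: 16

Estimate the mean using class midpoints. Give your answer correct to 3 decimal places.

Midpoints: 40.5, 45.5, 50.5, 55.5
Σfm = 22×40.5 + 28×45.5 + 18×50.5 + 16×55.5 = 3962
n = Σf = 84
Mean = 3962 / 84 = 47.1667

47.167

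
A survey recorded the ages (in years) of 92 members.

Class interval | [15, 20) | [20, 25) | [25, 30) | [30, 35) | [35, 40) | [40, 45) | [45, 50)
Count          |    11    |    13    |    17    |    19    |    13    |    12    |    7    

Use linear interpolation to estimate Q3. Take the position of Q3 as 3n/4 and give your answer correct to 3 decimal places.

38.462

Cumulative frequencies: 11, 24, 41, 60, 73, 85, 92
n = 92; position = 3n/4 = 69.
This falls in the class [35, 40): L = 35, F = 60, f = 13, h = 5.
Upper quartile ≈ 35 + ((69 − 60) / 13) × 5 = 38.4615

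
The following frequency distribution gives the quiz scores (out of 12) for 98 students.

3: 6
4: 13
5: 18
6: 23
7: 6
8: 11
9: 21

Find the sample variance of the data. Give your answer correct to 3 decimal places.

Values: 3, 4, 5, 6, 7, 8, 9
n = 98, Σfx = 617, mean = 6.2959
Σfx² = 4239
Σf(x − x̄)² = Σfx² − (Σfx)²/n = 4239 − 617²/98 = 354.4184
Sample variance = 354.4184 / 97 = 3.6538

3.654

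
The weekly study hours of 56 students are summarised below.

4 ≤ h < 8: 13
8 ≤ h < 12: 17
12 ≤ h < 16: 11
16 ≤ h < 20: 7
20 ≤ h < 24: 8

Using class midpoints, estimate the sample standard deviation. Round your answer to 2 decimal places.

Midpoints: 6, 10, 14, 18, 22
n = 56, Σfm = 704, mean = 12.5714
Σfm² = 10464
Σf(m − x̄)² = Σfm² − (Σfm)²/n = 10464 − 704²/56 = 1613.7143
Sample variance = 1613.7143 / 55 = 29.3403
Standard deviation = √29.3403 = 5.4167

5.42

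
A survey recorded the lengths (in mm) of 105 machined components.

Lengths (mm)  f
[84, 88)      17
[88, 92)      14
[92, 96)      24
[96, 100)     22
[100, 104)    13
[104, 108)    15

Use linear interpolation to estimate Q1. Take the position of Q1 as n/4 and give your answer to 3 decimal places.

90.643

Cumulative frequencies: 17, 31, 55, 77, 90, 105
n = 105; position = n/4 = 26.25.
This falls in the class [88, 92): L = 88, F = 17, f = 14, h = 4.
Lower quartile ≈ 88 + ((26.25 − 17) / 14) × 4 = 90.6429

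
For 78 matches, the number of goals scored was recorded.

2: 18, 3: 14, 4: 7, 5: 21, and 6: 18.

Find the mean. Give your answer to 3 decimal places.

4.090

Values: 2, 3, 4, 5, 6
Σfx = 18×2 + 14×3 + 7×4 + 21×5 + 18×6 = 319
n = Σf = 78
Mean = 319 / 78 = 4.0897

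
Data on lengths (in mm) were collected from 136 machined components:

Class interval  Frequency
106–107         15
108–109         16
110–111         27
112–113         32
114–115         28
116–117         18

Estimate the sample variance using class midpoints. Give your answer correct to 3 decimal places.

Midpoints: 106.5, 108.5, 110.5, 112.5, 114.5, 116.5
n = 136, Σfm = 15220, mean = 111.9118
Σfm² = 1704554
Σf(m − x̄)² = Σfm² − (Σfm)²/n = 1704554 − 15220²/136 = 1256.9412
Sample variance = 1256.9412 / 135 = 9.3107

9.311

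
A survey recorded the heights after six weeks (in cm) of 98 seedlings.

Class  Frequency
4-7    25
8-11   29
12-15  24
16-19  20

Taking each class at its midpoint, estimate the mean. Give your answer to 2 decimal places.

Midpoints: 5.5, 9.5, 13.5, 17.5
Σfm = 25×5.5 + 29×9.5 + 24×13.5 + 20×17.5 = 1087
n = Σf = 98
Mean = 1087 / 98 = 11.0918

11.09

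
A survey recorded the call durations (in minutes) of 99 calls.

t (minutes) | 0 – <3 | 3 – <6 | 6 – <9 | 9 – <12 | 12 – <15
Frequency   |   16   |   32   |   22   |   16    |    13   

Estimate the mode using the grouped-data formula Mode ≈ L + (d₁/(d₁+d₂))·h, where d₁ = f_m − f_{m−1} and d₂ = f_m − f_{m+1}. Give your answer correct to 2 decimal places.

Modal class: 3 – <6 (highest frequency 32).
d₁ = 32 − 16 = 16, d₂ = 32 − 22 = 10
Mode ≈ 3 + (16/(16+10)) × 3 = 3 + 1.8462 = 4.8462

4.85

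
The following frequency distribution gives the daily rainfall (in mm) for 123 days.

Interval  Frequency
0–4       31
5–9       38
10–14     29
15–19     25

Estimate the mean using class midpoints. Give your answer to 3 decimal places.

8.951

Midpoints: 2, 7, 12, 17
Σfm = 31×2 + 38×7 + 29×12 + 25×17 = 1101
n = Σf = 123
Mean = 1101 / 123 = 8.9512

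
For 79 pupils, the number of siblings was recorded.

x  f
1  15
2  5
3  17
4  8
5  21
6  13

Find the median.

4

Cumulative frequencies: 15, 20, 37, 45, 66, 79
n = 79, so the median is the value in position (n+1)/2 = 40.
Position 40 falls at value 4.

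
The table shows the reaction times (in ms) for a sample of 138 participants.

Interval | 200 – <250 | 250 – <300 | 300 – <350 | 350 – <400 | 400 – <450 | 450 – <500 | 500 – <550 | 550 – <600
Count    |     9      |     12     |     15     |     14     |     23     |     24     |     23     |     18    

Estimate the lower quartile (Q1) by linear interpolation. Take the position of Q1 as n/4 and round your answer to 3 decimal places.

Cumulative frequencies: 9, 21, 36, 50, 73, 97, 120, 138
n = 138; position = n/4 = 34.5.
This falls in the class 300 – <350: L = 300, F = 21, f = 15, h = 50.
Lower quartile ≈ 300 + ((34.5 − 21) / 15) × 50 = 345.0000

345.000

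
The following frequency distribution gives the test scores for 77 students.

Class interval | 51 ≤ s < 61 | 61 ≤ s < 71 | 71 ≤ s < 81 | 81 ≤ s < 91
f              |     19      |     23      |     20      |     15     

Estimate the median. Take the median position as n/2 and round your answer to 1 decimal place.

69.5

Cumulative frequencies: 19, 42, 62, 77
n = 77; position = n/2 = 38.5.
This falls in the class 61 ≤ s < 71: L = 61, F = 19, f = 23, h = 10.
Median ≈ 61 + ((38.5 − 19) / 23) × 10 = 69.4783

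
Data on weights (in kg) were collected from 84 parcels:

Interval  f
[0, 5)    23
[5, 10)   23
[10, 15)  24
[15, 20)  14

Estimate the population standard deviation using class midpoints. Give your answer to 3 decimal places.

Midpoints: 2.5, 7.5, 12.5, 17.5
n = 84, Σfm = 775, mean = 9.2262
Σfm² = 9475
Σf(m − x̄)² = Σfm² − (Σfm)²/n = 9475 − 775²/84 = 2324.7024
Population variance = 2324.7024 / 84 = 27.6750
Standard deviation = √27.6750 = 5.2607

5.261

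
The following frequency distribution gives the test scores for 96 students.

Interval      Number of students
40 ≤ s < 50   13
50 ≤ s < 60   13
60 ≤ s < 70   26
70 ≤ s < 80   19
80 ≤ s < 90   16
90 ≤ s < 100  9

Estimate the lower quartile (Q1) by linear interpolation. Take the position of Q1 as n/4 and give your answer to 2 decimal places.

58.46

Cumulative frequencies: 13, 26, 52, 71, 87, 96
n = 96; position = n/4 = 24.
This falls in the class 50 ≤ s < 60: L = 50, F = 13, f = 13, h = 10.
Lower quartile ≈ 50 + ((24 − 13) / 13) × 10 = 58.4615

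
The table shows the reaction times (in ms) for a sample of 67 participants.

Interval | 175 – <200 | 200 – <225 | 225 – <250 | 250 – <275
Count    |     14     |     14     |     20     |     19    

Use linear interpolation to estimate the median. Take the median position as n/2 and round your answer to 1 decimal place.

Cumulative frequencies: 14, 28, 48, 67
n = 67; position = n/2 = 33.5.
This falls in the class 225 – <250: L = 225, F = 28, f = 20, h = 25.
Median ≈ 225 + ((33.5 − 28) / 20) × 25 = 231.8750

231.9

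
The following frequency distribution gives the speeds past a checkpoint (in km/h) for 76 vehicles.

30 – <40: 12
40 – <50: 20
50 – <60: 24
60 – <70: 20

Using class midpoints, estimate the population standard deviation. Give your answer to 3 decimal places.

Midpoints: 35, 45, 55, 65
n = 76, Σfm = 3940, mean = 51.8421
Σfm² = 212300
Σf(m − x̄)² = Σfm² − (Σfm)²/n = 212300 − 3940²/76 = 8042.1053
Population variance = 8042.1053 / 76 = 105.8172
Standard deviation = √105.8172 = 10.2867

10.287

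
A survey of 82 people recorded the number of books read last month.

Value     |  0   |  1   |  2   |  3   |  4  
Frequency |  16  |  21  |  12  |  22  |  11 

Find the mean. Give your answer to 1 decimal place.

Values: 0, 1, 2, 3, 4
Σfx = 16×0 + 21×1 + 12×2 + 22×3 + 11×4 = 155
n = Σf = 82
Mean = 155 / 82 = 1.8902

1.9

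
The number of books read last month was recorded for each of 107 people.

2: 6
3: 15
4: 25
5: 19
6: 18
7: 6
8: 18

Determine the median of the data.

5

Cumulative frequencies: 6, 21, 46, 65, 83, 89, 107
n = 107, so the median is the value in position (n+1)/2 = 54.
Position 54 falls at value 5.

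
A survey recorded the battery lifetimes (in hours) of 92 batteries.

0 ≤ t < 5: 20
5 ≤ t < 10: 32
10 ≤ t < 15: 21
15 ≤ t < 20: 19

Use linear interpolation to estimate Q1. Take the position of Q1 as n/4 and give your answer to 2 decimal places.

5.47

Cumulative frequencies: 20, 52, 73, 92
n = 92; position = n/4 = 23.
This falls in the class 5 ≤ t < 10: L = 5, F = 20, f = 32, h = 5.
Lower quartile ≈ 5 + ((23 − 20) / 32) × 5 = 5.4688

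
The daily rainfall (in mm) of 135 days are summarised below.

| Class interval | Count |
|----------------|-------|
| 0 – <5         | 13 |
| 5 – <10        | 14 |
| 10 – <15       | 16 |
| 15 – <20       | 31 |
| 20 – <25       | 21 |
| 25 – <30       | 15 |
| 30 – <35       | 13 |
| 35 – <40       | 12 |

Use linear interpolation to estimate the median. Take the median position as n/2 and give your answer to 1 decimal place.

Cumulative frequencies: 13, 27, 43, 74, 95, 110, 123, 135
n = 135; position = n/2 = 67.5.
This falls in the class 15 – <20: L = 15, F = 43, f = 31, h = 5.
Median ≈ 15 + ((67.5 − 43) / 31) × 5 = 18.9516

19.0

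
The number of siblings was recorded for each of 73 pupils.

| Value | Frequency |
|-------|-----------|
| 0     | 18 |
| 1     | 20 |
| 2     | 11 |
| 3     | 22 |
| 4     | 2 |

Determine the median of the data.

Cumulative frequencies: 18, 38, 49, 71, 73
n = 73, so the median is the value in position (n+1)/2 = 37.
Position 37 falls at value 1.

1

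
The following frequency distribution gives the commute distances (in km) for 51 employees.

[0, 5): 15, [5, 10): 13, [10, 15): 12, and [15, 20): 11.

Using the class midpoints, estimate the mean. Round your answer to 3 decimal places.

Midpoints: 2.5, 7.5, 12.5, 17.5
Σfm = 15×2.5 + 13×7.5 + 12×12.5 + 11×17.5 = 477.5
n = Σf = 51
Mean = 477.5 / 51 = 9.3627

9.363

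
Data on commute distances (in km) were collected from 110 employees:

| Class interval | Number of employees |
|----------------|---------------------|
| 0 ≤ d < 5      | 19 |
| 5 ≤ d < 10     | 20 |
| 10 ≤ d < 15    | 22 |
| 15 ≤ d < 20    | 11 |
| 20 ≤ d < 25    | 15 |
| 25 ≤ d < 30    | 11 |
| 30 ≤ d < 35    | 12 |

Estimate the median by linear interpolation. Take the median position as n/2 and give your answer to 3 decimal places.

Cumulative frequencies: 19, 39, 61, 72, 87, 98, 110
n = 110; position = n/2 = 55.
This falls in the class 10 ≤ d < 15: L = 10, F = 39, f = 22, h = 5.
Median ≈ 10 + ((55 − 39) / 22) × 5 = 13.6364

13.636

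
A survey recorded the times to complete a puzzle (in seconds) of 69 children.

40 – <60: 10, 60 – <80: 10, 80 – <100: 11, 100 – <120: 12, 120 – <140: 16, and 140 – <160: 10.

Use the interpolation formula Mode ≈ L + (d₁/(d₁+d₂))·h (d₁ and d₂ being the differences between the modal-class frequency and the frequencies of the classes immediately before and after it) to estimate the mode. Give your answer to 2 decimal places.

Modal class: 120 – <140 (highest frequency 16).
d₁ = 16 − 12 = 4, d₂ = 16 − 10 = 6
Mode ≈ 120 + (4/(4+6)) × 20 = 120 + 8.0000 = 128.0000

128.00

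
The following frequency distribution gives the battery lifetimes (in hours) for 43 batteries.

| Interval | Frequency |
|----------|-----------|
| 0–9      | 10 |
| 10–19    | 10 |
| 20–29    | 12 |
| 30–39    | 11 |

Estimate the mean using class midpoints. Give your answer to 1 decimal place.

20.1

Midpoints: 4.5, 14.5, 24.5, 34.5
Σfm = 10×4.5 + 10×14.5 + 12×24.5 + 11×34.5 = 863.5
n = Σf = 43
Mean = 863.5 / 43 = 20.0814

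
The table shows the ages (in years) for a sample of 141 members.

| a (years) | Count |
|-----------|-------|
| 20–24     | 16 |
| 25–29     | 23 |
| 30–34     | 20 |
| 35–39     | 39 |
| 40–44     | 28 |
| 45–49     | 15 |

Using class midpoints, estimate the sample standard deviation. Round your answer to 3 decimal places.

Midpoints: 22, 27, 32, 37, 42, 47
n = 141, Σfm = 4937, mean = 35.0142
Σfm² = 180909
Σf(m − x̄)² = Σfm² − (Σfm)²/n = 180909 − 4937²/141 = 8043.9716
Sample variance = 8043.9716 / 140 = 57.4569
Standard deviation = √57.4569 = 7.5800

7.580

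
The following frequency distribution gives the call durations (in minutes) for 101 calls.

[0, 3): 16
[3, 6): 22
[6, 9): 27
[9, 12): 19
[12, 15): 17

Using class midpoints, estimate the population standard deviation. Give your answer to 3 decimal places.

Midpoints: 1.5, 4.5, 7.5, 10.5, 13.5
n = 101, Σfm = 754.5, mean = 7.4703
Σfm² = 7193.25
Σf(m − x̄)² = Σfm² − (Σfm)²/n = 7193.25 − 754.5²/101 = 1556.9109
Population variance = 1556.9109 / 101 = 15.4150
Standard deviation = √15.4150 = 3.9262

3.926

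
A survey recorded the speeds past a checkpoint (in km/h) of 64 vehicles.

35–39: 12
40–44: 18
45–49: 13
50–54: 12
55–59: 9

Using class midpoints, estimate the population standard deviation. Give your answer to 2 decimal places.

6.61

Midpoints: 37, 42, 47, 52, 57
n = 64, Σfm = 2948, mean = 46.0625
Σfm² = 138586
Σf(m − x̄)² = Σfm² − (Σfm)²/n = 138586 − 2948²/64 = 2793.7500
Population variance = 2793.7500 / 64 = 43.6523
Standard deviation = √43.6523 = 6.6070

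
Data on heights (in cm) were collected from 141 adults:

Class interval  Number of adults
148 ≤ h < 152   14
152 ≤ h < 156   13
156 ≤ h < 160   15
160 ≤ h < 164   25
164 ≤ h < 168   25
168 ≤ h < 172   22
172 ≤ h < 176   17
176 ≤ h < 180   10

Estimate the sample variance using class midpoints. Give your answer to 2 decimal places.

65.94

Midpoints: 150, 154, 158, 162, 166, 170, 174, 178
n = 141, Σfm = 23150, mean = 164.1844
Σfm² = 3810100
Σf(m − x̄)² = Σfm² − (Σfm)²/n = 3810100 − 23150²/141 = 9231.2057
Sample variance = 9231.2057 / 140 = 65.9372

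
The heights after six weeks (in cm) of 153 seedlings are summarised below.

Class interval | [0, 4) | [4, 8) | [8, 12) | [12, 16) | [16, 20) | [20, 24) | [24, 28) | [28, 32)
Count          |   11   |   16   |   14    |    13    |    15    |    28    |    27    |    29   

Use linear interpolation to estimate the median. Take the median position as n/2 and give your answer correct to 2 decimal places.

21.07

Cumulative frequencies: 11, 27, 41, 54, 69, 97, 124, 153
n = 153; position = n/2 = 76.5.
This falls in the class [20, 24): L = 20, F = 69, f = 28, h = 4.
Median ≈ 20 + ((76.5 − 69) / 28) × 4 = 21.0714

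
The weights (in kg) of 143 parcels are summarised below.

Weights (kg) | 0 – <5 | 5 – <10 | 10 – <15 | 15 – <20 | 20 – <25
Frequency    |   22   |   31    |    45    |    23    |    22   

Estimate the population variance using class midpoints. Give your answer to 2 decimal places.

Midpoints: 2.5, 7.5, 12.5, 17.5, 22.5
n = 143, Σfm = 1747.5, mean = 12.2203
Σfm² = 27093.75
Σf(m − x̄)² = Σfm² − (Σfm)²/n = 27093.75 − 1747.5²/143 = 5738.8112
Population variance = 5738.8112 / 143 = 40.1315

40.13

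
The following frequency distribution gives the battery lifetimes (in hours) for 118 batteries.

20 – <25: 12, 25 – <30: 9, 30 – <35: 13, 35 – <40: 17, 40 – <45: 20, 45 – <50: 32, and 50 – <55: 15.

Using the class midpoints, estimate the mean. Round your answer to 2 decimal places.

40.13

Midpoints: 22.5, 27.5, 32.5, 37.5, 42.5, 47.5, 52.5
Σfm = 12×22.5 + 9×27.5 + 13×32.5 + 17×37.5 + 20×42.5 + 32×47.5 + 15×52.5 = 4735
n = Σf = 118
Mean = 4735 / 118 = 40.1271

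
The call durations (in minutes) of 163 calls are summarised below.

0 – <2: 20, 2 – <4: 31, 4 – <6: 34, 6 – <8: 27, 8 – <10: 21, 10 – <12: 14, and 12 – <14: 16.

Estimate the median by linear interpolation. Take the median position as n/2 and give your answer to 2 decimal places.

Cumulative frequencies: 20, 51, 85, 112, 133, 147, 163
n = 163; position = n/2 = 81.5.
This falls in the class 4 – <6: L = 4, F = 51, f = 34, h = 2.
Median ≈ 4 + ((81.5 − 51) / 34) × 2 = 5.7941

5.79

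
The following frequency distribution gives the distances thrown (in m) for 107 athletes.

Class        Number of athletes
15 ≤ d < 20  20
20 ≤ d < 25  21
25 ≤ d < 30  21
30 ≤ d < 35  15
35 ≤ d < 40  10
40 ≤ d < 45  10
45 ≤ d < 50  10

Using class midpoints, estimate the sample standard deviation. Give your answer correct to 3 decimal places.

Midpoints: 17.5, 22.5, 27.5, 32.5, 37.5, 42.5, 47.5
n = 107, Σfm = 3162.5, mean = 29.5561
Σfm² = 103168.75
Σf(m − x̄)² = Σfm² − (Σfm)²/n = 103168.75 − 3162.5²/107 = 9697.6636
Sample variance = 9697.6636 / 106 = 91.4874
Standard deviation = √91.4874 = 9.5649

9.565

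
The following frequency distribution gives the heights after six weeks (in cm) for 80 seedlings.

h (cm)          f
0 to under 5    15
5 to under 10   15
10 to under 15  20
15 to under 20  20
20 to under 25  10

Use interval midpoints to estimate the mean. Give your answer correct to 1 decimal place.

12.2

Midpoints: 2.5, 7.5, 12.5, 17.5, 22.5
Σfm = 15×2.5 + 15×7.5 + 20×12.5 + 20×17.5 + 10×22.5 = 975
n = Σf = 80
Mean = 975 / 80 = 12.1875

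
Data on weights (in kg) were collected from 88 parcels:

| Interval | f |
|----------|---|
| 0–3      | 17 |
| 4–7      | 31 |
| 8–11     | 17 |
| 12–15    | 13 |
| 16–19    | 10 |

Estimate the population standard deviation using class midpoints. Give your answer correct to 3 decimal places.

Midpoints: 1.5, 5.5, 9.5, 13.5, 17.5
n = 88, Σfm = 708, mean = 8.0455
Σfm² = 7942
Σf(m − x̄)² = Σfm² − (Σfm)²/n = 7942 − 708²/88 = 2245.8182
Population variance = 2245.8182 / 88 = 25.5207
Standard deviation = √25.5207 = 5.0518

5.052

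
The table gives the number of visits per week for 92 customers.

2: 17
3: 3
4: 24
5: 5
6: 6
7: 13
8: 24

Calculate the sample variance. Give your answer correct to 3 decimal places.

5.025

Values: 2, 3, 4, 5, 6, 7, 8
n = 92, Σfx = 483, mean = 5.2500
Σfx² = 2993
Σf(x − x̄)² = Σfx² − (Σfx)²/n = 2993 − 483²/92 = 457.2500
Sample variance = 457.2500 / 91 = 5.0247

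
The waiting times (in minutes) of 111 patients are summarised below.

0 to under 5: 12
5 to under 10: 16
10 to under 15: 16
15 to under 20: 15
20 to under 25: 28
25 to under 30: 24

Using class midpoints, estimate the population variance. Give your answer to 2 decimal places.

Midpoints: 2.5, 7.5, 12.5, 17.5, 22.5, 27.5
n = 111, Σfm = 1902.5, mean = 17.1396
Σfm² = 40393.75
Σf(m − x̄)² = Σfm² − (Σfm)²/n = 40393.75 − 1902.5²/111 = 7785.5856
Population variance = 7785.5856 / 111 = 70.1404

70.14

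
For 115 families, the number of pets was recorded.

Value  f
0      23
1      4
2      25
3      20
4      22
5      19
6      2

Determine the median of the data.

Cumulative frequencies: 23, 27, 52, 72, 94, 113, 115
n = 115, so the median is the value in position (n+1)/2 = 58.
Position 58 falls at value 3.

3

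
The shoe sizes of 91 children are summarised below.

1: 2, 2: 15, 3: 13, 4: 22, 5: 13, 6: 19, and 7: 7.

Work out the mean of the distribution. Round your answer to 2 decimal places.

4.25

Values: 1, 2, 3, 4, 5, 6, 7
Σfx = 2×1 + 15×2 + 13×3 + 22×4 + 13×5 + 19×6 + 7×7 = 387
n = Σf = 91
Mean = 387 / 91 = 4.2527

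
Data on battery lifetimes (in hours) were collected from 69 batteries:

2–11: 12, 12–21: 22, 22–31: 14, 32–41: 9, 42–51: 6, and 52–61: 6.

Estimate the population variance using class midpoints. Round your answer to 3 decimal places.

Midpoints: 6.5, 16.5, 26.5, 36.5, 46.5, 56.5
n = 69, Σfm = 1758.5, mean = 25.4855
Σfm² = 60445.25
Σf(m − x̄)² = Σfm² − (Σfm)²/n = 60445.25 − 1758.5²/69 = 15628.9855
Population variance = 15628.9855 / 69 = 226.5070

226.507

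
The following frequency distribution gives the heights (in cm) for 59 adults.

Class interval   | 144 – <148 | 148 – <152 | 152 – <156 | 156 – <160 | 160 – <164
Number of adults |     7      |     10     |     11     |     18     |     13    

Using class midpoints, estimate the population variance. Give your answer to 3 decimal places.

27.450

Midpoints: 146, 150, 154, 158, 162
n = 59, Σfm = 9166, mean = 155.3559
Σfm² = 1425612
Σf(m − x̄)² = Σfm² − (Σfm)²/n = 1425612 − 9166²/59 = 1619.5254
Population variance = 1619.5254 / 59 = 27.4496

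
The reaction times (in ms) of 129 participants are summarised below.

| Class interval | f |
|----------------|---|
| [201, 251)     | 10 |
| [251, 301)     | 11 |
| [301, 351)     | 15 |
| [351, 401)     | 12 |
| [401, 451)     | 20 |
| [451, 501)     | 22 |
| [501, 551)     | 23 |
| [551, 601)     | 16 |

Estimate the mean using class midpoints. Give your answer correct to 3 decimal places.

Midpoints: 226, 276, 326, 376, 426, 476, 526, 576
Σfm = 10×226 + 11×276 + 15×326 + 12×376 + 20×426 + 22×476 + 23×526 + 16×576 = 55004
n = Σf = 129
Mean = 55004 / 129 = 426.3876

426.388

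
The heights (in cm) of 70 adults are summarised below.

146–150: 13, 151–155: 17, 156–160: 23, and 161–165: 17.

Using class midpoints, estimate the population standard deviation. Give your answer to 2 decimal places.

Midpoints: 148, 153, 158, 163
n = 70, Σfm = 10930, mean = 156.1429
Σfm² = 1708550
Σf(m − x̄)² = Σfm² − (Σfm)²/n = 1708550 − 10930²/70 = 1908.5714
Population variance = 1908.5714 / 70 = 27.2653
Standard deviation = √27.2653 = 5.2216

5.22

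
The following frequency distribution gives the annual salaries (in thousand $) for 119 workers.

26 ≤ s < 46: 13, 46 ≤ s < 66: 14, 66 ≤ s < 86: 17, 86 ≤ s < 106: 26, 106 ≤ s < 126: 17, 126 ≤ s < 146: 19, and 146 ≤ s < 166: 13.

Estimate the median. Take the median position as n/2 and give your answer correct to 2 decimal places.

Cumulative frequencies: 13, 27, 44, 70, 87, 106, 119
n = 119; position = n/2 = 59.5.
This falls in the class 86 ≤ s < 106: L = 86, F = 44, f = 26, h = 20.
Median ≈ 86 + ((59.5 − 44) / 26) × 20 = 97.9231

97.92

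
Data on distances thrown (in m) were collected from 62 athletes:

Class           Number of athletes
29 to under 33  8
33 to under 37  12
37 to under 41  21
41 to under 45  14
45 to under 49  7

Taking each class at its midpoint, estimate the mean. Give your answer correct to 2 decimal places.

Midpoints: 31, 35, 39, 43, 47
Σfm = 8×31 + 12×35 + 21×39 + 14×43 + 7×47 = 2418
n = Σf = 62
Mean = 2418 / 62 = 39.0000

39.00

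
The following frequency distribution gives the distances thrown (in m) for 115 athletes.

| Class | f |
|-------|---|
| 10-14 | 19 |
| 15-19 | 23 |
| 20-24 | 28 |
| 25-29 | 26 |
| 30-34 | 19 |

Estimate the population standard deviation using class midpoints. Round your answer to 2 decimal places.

Midpoints: 12, 17, 22, 27, 32
n = 115, Σfm = 2545, mean = 22.1304
Σfm² = 61345
Σf(m − x̄)² = Σfm² − (Σfm)²/n = 61345 − 2545²/115 = 5023.0435
Population variance = 5023.0435 / 115 = 43.6786
Standard deviation = √43.6786 = 6.6090

6.61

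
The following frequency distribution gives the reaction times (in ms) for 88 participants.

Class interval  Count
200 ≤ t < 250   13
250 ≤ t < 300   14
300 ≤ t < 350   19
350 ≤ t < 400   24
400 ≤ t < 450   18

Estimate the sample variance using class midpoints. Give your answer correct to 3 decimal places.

4524.556

Midpoints: 225, 275, 325, 375, 425
n = 88, Σfm = 29600, mean = 336.3636
Σfm² = 10350000
Σf(m − x̄)² = Σfm² − (Σfm)²/n = 10350000 − 29600²/88 = 393636.3636
Sample variance = 393636.3636 / 87 = 4524.5559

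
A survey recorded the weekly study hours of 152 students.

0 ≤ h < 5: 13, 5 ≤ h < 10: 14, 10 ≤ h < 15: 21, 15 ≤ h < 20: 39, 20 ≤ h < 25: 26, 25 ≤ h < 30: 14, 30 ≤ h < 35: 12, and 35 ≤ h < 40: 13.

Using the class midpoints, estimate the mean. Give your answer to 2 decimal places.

19.28

Midpoints: 2.5, 7.5, 12.5, 17.5, 22.5, 27.5, 32.5, 37.5
Σfm = 13×2.5 + 14×7.5 + 21×12.5 + 39×17.5 + 26×22.5 + 14×27.5 + 12×32.5 + 13×37.5 = 2930
n = Σf = 152
Mean = 2930 / 152 = 19.2763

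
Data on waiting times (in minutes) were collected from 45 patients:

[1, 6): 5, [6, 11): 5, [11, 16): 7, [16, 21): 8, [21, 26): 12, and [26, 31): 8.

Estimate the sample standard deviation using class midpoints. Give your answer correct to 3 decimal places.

8.106

Midpoints: 3.5, 8.5, 13.5, 18.5, 23.5, 28.5
n = 45, Σfm = 812.5, mean = 18.0556
Σfm² = 17561.25
Σf(m − x̄)² = Σfm² − (Σfm)²/n = 17561.25 − 812.5²/45 = 2891.1111
Sample variance = 2891.1111 / 44 = 65.7071
Standard deviation = √65.7071 = 8.1060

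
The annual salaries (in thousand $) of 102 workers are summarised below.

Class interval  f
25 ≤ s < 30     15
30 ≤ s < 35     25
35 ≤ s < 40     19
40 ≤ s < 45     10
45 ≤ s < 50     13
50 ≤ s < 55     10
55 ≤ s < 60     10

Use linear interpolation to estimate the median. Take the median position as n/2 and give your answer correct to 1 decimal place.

Cumulative frequencies: 15, 40, 59, 69, 82, 92, 102
n = 102; position = n/2 = 51.
This falls in the class 35 ≤ s < 40: L = 35, F = 40, f = 19, h = 5.
Median ≈ 35 + ((51 − 40) / 19) × 5 = 37.8947

37.9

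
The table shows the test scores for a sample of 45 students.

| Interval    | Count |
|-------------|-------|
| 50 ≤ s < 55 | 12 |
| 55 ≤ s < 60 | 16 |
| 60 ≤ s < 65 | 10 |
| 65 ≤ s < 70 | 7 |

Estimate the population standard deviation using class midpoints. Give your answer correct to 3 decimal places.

Midpoints: 52.5, 57.5, 62.5, 67.5
n = 45, Σfm = 2647.5, mean = 58.8333
Σfm² = 156931.25
Σf(m − x̄)² = Σfm² − (Σfm)²/n = 156931.25 − 2647.5²/45 = 1170.0000
Population variance = 1170.0000 / 45 = 26.0000
Standard deviation = √26.0000 = 5.0990

5.099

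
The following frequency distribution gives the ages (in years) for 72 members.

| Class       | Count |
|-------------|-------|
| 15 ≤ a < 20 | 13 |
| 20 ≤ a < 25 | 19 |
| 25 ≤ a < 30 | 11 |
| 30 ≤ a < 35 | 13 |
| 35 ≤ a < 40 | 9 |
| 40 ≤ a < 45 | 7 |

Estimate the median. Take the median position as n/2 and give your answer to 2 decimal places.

26.82

Cumulative frequencies: 13, 32, 43, 56, 65, 72
n = 72; position = n/2 = 36.
This falls in the class 25 ≤ a < 30: L = 25, F = 32, f = 11, h = 5.
Median ≈ 25 + ((36 − 32) / 11) × 5 = 26.8182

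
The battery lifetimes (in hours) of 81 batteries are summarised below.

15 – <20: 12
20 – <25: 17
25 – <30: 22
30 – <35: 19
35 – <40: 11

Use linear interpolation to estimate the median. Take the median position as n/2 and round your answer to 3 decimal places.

Cumulative frequencies: 12, 29, 51, 70, 81
n = 81; position = n/2 = 40.5.
This falls in the class 25 – <30: L = 25, F = 29, f = 22, h = 5.
Median ≈ 25 + ((40.5 − 29) / 22) × 5 = 27.6136

27.614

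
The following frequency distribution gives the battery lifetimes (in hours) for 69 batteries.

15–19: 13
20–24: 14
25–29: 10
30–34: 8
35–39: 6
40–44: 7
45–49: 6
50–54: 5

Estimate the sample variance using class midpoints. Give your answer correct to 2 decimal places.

127.12

Midpoints: 17, 22, 27, 32, 37, 42, 47, 52
n = 69, Σfm = 2113, mean = 30.6232
Σfm² = 73351
Σf(m − x̄)² = Σfm² − (Σfm)²/n = 73351 − 2113²/69 = 8644.2029
Sample variance = 8644.2029 / 68 = 127.1206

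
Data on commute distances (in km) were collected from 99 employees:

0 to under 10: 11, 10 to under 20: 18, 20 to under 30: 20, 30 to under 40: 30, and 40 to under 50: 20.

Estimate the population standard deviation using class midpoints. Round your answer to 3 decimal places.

12.828

Midpoints: 5, 15, 25, 35, 45
n = 99, Σfm = 2775, mean = 28.0303
Σfm² = 94075
Σf(m − x̄)² = Σfm² − (Σfm)²/n = 94075 − 2775²/99 = 16290.9091
Population variance = 16290.9091 / 99 = 164.5546
Standard deviation = √164.5546 = 12.8279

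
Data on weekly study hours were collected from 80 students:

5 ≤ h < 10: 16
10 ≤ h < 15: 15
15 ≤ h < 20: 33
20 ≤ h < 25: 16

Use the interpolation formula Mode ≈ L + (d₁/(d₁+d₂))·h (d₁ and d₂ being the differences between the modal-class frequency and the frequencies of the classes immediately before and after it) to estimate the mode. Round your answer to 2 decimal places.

Modal class: 15 ≤ h < 20 (highest frequency 33).
d₁ = 33 − 15 = 18, d₂ = 33 − 16 = 17
Mode ≈ 15 + (18/(18+17)) × 5 = 15 + 2.5714 = 17.5714

17.57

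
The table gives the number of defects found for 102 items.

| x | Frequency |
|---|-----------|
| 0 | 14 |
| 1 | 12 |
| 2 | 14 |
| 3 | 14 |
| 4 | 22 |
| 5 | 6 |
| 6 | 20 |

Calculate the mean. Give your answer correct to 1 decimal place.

3.1

Values: 0, 1, 2, 3, 4, 5, 6
Σfx = 14×0 + 12×1 + 14×2 + 14×3 + 22×4 + 6×5 + 20×6 = 320
n = Σf = 102
Mean = 320 / 102 = 3.1373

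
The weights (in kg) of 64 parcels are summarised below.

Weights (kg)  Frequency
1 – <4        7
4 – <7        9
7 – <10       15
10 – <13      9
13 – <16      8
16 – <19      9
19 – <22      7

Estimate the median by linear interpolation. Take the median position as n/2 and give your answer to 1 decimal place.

Cumulative frequencies: 7, 16, 31, 40, 48, 57, 64
n = 64; position = n/2 = 32.
This falls in the class 10 – <13: L = 10, F = 31, f = 9, h = 3.
Median ≈ 10 + ((32 − 31) / 9) × 3 = 10.3333

10.3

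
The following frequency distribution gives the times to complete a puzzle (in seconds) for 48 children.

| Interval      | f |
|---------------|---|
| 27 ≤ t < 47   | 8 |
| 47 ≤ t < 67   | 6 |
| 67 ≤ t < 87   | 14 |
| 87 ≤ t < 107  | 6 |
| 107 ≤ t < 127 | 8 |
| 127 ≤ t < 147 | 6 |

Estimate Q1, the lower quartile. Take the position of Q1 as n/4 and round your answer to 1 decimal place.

Cumulative frequencies: 8, 14, 28, 34, 42, 48
n = 48; position = n/4 = 12.
This falls in the class 47 ≤ t < 67: L = 47, F = 8, f = 6, h = 20.
Lower quartile ≈ 47 + ((12 − 8) / 6) × 20 = 60.3333

60.3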